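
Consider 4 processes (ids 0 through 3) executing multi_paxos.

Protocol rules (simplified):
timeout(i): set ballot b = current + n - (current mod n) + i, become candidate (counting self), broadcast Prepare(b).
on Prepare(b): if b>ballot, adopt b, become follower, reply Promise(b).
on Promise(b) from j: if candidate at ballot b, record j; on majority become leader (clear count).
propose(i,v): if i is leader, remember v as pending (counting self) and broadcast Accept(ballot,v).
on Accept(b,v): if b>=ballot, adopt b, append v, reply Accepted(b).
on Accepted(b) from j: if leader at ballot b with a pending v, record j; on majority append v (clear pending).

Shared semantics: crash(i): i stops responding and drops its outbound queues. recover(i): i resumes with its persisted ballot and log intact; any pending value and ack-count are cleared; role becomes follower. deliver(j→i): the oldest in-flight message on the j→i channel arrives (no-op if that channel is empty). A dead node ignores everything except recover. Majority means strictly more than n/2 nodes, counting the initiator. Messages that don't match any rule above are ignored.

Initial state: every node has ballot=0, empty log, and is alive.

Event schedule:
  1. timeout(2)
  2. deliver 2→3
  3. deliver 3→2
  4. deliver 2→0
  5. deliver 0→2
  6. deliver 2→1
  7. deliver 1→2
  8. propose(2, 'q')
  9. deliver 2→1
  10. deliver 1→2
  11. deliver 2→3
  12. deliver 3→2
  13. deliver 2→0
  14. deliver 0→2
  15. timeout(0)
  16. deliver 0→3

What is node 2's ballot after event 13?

step 1 timeout(2): 2={cand,b=6,log=-}
step 2 deliver 2→3: 3={foll,b=6,log=-}
step 3 deliver 3→2: —
step 4 deliver 2→0: 0={foll,b=6,log=-}
step 5 deliver 0→2: 2={lead,b=6,log=-}
step 6 deliver 2→1: 1={foll,b=6,log=-}
step 7 deliver 1→2: —
step 8 propose(2,'q'): —
step 9 deliver 2→1: 1={foll,b=6,log=q}
step 10 deliver 1→2: —
step 11 deliver 2→3: 3={foll,b=6,log=q}
step 12 deliver 3→2: 2={lead,b=6,log=q}
step 13 deliver 2→0: 0={foll,b=6,log=q}

6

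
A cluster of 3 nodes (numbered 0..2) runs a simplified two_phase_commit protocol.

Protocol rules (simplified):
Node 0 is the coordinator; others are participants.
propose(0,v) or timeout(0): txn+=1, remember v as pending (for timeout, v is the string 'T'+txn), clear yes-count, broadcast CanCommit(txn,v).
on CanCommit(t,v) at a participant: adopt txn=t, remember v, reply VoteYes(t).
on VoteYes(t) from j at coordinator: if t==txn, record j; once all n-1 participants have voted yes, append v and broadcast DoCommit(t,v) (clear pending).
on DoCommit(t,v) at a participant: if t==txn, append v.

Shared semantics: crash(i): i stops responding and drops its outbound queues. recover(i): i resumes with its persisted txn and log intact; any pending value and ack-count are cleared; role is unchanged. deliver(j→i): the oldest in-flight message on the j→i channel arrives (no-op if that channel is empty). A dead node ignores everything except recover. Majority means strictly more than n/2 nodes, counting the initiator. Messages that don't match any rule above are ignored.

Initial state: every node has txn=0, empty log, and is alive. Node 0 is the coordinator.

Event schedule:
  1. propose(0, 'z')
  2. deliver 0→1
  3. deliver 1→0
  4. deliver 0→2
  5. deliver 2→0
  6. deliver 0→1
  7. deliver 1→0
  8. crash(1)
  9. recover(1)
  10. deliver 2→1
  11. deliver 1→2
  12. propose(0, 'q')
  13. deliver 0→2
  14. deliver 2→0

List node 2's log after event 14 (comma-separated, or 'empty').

step 1 propose(0,'z'): 0={coor,t=1,log=-}
step 2 deliver 0→1: 1={part,t=1,log=-}
step 3 deliver 1→0: —
step 4 deliver 0→2: 2={part,t=1,log=-}
step 5 deliver 2→0: 0={coor,t=1,log=z}
step 6 deliver 0→1: 1={part,t=1,log=z}
step 7 deliver 1→0: —
step 8 crash(1): 1={✗part,t=1,log=z}
step 9 recover(1): 1={part,t=1,log=z}
step 10 deliver 2→1: —
step 11 deliver 1→2: —
step 12 propose(0,'q'): 0={coor,t=2,log=z}
step 13 deliver 0→2: 2={part,t=1,log=z}
step 14 deliver 2→0: —

z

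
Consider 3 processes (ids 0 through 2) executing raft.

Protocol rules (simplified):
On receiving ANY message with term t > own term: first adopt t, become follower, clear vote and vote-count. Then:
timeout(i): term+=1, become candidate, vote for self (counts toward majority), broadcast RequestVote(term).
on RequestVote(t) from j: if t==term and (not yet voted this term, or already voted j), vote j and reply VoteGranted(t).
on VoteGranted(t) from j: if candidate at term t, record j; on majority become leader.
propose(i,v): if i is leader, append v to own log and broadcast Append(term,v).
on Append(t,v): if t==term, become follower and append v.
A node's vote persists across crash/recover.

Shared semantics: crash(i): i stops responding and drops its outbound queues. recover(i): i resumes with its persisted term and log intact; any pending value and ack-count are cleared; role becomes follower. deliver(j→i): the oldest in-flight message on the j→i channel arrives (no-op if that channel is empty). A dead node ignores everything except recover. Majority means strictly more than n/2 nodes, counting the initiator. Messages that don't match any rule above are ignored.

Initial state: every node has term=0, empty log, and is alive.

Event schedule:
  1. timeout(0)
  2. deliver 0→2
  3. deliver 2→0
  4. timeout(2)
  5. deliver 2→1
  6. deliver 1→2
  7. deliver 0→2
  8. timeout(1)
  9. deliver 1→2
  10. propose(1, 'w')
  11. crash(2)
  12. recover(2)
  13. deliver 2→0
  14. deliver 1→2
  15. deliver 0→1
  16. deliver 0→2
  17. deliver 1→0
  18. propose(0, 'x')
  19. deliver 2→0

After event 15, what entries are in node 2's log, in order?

step 1 timeout(0): 0={cand,t=1,log=-}
step 2 deliver 0→2: 2={foll,t=1,log=-}
step 3 deliver 2→0: 0={lead,t=1,log=-}
step 4 timeout(2): 2={cand,t=2,log=-}
step 5 deliver 2→1: 1={foll,t=2,log=-}
step 6 deliver 1→2: 2={lead,t=2,log=-}
step 7 deliver 0→2: —
step 8 timeout(1): 1={cand,t=3,log=-}
step 9 deliver 1→2: 2={foll,t=3,log=-}
step 10 propose(1,'w'): —
step 11 crash(2): 2={✗foll,t=3,log=-}
step 12 recover(2): 2={foll,t=3,log=-}
step 13 deliver 2→0: —
step 14 deliver 1→2: —
step 15 deliver 0→1: —

empty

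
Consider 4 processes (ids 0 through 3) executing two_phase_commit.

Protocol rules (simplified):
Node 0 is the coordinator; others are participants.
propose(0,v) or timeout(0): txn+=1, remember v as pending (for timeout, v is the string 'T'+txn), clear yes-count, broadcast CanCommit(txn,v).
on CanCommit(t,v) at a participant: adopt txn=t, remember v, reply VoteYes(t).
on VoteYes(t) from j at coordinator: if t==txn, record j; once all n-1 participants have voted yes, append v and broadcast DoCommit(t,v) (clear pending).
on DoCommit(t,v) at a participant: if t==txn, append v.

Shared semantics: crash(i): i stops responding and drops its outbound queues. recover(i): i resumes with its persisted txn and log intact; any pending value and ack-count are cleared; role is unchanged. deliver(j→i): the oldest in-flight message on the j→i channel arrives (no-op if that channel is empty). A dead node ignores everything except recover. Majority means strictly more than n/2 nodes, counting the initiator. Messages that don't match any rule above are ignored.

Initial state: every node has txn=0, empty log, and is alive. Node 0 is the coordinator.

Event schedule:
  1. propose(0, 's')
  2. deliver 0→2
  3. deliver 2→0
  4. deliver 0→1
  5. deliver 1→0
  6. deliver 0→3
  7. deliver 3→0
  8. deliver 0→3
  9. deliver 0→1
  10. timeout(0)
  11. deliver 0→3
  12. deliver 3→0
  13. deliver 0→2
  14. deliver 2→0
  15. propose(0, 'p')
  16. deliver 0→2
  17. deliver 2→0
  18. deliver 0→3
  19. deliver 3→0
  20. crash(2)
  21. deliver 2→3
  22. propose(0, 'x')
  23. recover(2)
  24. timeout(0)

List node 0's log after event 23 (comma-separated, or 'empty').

step 1 propose(0,'s'): 0={coor,t=1,log=-}
step 2 deliver 0→2: 2={part,t=1,log=-}
step 3 deliver 2→0: —
step 4 deliver 0→1: 1={part,t=1,log=-}
step 5 deliver 1→0: —
step 6 deliver 0→3: 3={part,t=1,log=-}
step 7 deliver 3→0: 0={coor,t=1,log=s}
step 8 deliver 0→3: 3={part,t=1,log=s}
step 9 deliver 0→1: 1={part,t=1,log=s}
step 10 timeout(0): 0={coor,t=2,log=s}
step 11 deliver 0→3: 3={part,t=2,log=s}
step 12 deliver 3→0: —
step 13 deliver 0→2: 2={part,t=1,log=s}
step 14 deliver 2→0: —
step 15 propose(0,'p'): 0={coor,t=3,log=s}
step 16 deliver 0→2: 2={part,t=2,log=s}
step 17 deliver 2→0: —
step 18 deliver 0→3: 3={part,t=3,log=s}
step 19 deliver 3→0: —
step 20 crash(2): 2={✗part,t=2,log=s}
step 21 deliver 2→3: —
step 22 propose(0,'x'): 0={coor,t=4,log=s}
step 23 recover(2): 2={part,t=2,log=s}

s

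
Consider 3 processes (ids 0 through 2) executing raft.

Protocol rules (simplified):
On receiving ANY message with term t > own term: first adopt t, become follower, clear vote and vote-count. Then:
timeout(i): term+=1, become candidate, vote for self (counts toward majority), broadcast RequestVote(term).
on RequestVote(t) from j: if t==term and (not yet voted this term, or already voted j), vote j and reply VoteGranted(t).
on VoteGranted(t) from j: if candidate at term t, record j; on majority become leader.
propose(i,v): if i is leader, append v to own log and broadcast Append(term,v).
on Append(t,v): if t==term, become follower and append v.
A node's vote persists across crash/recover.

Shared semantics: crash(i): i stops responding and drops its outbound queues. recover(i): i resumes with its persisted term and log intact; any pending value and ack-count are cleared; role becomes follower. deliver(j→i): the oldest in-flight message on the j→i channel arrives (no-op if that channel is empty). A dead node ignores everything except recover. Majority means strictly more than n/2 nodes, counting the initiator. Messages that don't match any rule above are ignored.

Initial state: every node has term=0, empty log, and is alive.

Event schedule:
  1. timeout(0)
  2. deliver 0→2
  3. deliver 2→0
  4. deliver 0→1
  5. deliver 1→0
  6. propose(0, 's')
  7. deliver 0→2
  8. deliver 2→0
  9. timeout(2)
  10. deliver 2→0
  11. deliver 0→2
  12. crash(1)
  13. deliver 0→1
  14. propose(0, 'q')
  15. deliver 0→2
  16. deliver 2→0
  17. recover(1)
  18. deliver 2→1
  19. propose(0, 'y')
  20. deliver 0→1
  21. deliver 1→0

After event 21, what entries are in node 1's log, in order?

after 1 — timeout(0): n0:cand/t1/[-]
after 2 — deliver 0→2: n2:foll/t1/[-]
after 3 — deliver 2→0: n0:lead/t1/[-]
after 4 — deliver 0→1: n1:foll/t1/[-]
after 5 — deliver 1→0: ·
after 6 — propose(0,'s'): n0:lead/t1/[s]
after 7 — deliver 0→2: n2:foll/t1/[s]
after 8 — deliver 2→0: ·
after 9 — timeout(2): n2:cand/t2/[s]
after 10 — deliver 2→0: n0:foll/t2/[s]
after 11 — deliver 0→2: n2:lead/t2/[s]
after 12 — crash(1): n1:✗foll/t1/[-]
after 13 — deliver 0→1: ·
after 14 — propose(0,'q'): ·
after 15 — deliver 0→2: ·
after 16 — deliver 2→0: ·
after 17 — recover(1): n1:foll/t1/[-]
after 18 — deliver 2→1: n1:foll/t2/[-]
after 19 — propose(0,'y'): ·
after 20 — deliver 0→1: ·
after 21 — deliver 1→0: ·

empty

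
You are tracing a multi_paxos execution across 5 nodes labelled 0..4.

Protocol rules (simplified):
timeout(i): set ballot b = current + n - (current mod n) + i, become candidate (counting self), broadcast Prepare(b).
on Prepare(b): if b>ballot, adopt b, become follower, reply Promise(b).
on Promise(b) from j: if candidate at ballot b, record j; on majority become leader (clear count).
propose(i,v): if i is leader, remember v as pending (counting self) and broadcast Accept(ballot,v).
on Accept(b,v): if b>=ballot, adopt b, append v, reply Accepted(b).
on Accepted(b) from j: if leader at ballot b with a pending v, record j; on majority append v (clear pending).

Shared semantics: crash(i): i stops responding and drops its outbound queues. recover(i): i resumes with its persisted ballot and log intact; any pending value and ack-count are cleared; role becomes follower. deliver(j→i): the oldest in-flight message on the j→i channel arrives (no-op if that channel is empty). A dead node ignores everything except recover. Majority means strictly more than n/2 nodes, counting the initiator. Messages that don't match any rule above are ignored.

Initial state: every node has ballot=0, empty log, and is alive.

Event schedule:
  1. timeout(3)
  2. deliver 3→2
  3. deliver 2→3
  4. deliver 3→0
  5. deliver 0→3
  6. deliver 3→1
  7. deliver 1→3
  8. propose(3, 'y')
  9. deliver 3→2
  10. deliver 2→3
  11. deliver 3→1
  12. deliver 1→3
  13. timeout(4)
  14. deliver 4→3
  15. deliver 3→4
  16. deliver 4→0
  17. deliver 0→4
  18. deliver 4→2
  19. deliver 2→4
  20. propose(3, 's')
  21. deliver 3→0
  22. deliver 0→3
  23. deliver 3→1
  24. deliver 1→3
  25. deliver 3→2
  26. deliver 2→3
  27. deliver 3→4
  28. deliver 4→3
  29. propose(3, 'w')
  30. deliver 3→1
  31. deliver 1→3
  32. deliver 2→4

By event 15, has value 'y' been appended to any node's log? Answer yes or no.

[1] timeout(3) → N3(cand b8 [-])
[2] deliver 3→2 → N2(foll b8 [-])
[3] deliver 2→3 → ∅
[4] deliver 3→0 → N0(foll b8 [-])
[5] deliver 0→3 → N3(lead b8 [-])
[6] deliver 3→1 → N1(foll b8 [-])
[7] deliver 1→3 → ∅
[8] propose(3,'y') → ∅
[9] deliver 3→2 → N2(foll b8 [y])
[10] deliver 2→3 → ∅
[11] deliver 3→1 → N1(foll b8 [y])
[12] deliver 1→3 → N3(lead b8 [y])
[13] timeout(4) → N4(cand b9 [-])
[14] deliver 4→3 → N3(foll b9 [y])
[15] deliver 3→4 → ∅

yes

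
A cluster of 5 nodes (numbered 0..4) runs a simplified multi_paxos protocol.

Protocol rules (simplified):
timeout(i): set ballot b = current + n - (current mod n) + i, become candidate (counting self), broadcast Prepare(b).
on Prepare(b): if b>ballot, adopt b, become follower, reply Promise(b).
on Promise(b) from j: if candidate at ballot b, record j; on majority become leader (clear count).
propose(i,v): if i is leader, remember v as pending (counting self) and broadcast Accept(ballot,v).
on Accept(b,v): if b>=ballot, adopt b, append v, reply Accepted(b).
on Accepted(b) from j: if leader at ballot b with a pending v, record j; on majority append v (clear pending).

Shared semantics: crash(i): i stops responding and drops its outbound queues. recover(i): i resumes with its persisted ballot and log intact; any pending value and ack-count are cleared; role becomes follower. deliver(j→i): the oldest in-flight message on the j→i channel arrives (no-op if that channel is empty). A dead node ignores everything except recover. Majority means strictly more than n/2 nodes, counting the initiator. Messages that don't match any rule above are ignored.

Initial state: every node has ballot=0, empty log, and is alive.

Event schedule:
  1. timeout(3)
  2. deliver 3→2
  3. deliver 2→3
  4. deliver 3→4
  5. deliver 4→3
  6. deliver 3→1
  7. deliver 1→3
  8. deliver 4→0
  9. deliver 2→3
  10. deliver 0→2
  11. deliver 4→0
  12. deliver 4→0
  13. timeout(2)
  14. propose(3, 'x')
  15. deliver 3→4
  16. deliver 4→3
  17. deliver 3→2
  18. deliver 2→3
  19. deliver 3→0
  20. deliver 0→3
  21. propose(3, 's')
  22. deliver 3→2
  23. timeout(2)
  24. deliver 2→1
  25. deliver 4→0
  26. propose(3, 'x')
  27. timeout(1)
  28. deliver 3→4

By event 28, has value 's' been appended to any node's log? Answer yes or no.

e1 timeout(3): 3[cand,b=8,-]
e2 deliver 3→2: 2[foll,b=8,-]
e3 deliver 2→3: ·
e4 deliver 3→4: 4[foll,b=8,-]
e5 deliver 4→3: 3[lead,b=8,-]
e6 deliver 3→1: 1[foll,b=8,-]
e7 deliver 1→3: ·
e8 deliver 4→0: ·
e9 deliver 2→3: ·
e10 deliver 0→2: ·
e11 deliver 4→0: ·
e12 deliver 4→0: ·
e13 timeout(2): 2[cand,b=12,-]
e14 propose(3,'x'): ·
e15 deliver 3→4: 4[foll,b=8,x]
e16 deliver 4→3: ·
e17 deliver 3→2: ·
e18 deliver 2→3: 3[foll,b=12,-]
e19 deliver 3→0: 0[foll,b=8,-]
e20 deliver 0→3: ·
e21 propose(3,'s'): ·
e22 deliver 3→2: ·
e23 timeout(2): 2[cand,b=17,-]
e24 deliver 2→1: 1[foll,b=12,-]
e25 deliver 4→0: ·
e26 propose(3,'x'): ·
e27 timeout(1): 1[cand,b=16,-]
e28 deliver 3→4: ·

no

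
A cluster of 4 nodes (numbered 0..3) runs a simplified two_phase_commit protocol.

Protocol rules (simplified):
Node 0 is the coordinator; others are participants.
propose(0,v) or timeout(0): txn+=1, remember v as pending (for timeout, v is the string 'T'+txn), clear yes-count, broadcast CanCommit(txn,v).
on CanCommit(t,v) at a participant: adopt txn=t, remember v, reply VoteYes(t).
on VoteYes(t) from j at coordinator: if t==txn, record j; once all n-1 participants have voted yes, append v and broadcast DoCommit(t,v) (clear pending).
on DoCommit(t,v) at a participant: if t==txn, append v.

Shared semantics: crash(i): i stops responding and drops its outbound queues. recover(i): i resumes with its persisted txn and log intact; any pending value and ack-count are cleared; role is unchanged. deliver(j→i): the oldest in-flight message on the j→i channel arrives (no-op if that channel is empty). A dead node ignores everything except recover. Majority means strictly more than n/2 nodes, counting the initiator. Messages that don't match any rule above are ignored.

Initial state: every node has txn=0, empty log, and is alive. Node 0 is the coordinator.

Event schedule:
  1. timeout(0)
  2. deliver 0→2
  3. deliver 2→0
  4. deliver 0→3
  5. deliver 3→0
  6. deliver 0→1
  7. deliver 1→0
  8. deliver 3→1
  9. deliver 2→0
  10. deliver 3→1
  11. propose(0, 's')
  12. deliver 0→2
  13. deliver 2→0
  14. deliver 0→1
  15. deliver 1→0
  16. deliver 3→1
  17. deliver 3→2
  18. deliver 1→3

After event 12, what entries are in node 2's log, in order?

T1

e1 timeout(0): 0[coor,t=1,-]
e2 deliver 0→2: 2[part,t=1,-]
e3 deliver 2→0: ·
e4 deliver 0→3: 3[part,t=1,-]
e5 deliver 3→0: ·
e6 deliver 0→1: 1[part,t=1,-]
e7 deliver 1→0: 0[coor,t=1,T1]
e8 deliver 3→1: ·
e9 deliver 2→0: ·
e10 deliver 3→1: ·
e11 propose(0,'s'): 0[coor,t=2,T1]
e12 deliver 0→2: 2[part,t=1,T1]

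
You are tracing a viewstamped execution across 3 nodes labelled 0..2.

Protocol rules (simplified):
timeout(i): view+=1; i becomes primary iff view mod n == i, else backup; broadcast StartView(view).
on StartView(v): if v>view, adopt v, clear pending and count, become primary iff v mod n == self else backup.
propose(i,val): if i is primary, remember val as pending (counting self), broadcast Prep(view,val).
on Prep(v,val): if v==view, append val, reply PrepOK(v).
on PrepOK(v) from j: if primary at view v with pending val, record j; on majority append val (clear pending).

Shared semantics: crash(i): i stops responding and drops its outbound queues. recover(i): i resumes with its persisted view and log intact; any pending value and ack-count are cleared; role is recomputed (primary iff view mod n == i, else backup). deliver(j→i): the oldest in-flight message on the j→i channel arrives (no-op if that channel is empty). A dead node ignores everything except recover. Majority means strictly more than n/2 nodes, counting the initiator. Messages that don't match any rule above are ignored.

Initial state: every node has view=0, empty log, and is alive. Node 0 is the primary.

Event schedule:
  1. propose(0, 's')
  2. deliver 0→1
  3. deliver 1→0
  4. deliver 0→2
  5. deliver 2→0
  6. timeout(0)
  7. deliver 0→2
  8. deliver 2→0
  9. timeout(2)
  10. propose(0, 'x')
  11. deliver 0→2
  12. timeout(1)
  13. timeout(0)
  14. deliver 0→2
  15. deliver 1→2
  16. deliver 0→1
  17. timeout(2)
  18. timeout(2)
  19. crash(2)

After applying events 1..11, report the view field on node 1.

e1 propose(0,'s'): ·
e2 deliver 0→1: 1[back,v=0,s]
e3 deliver 1→0: 0[prim,v=0,s]
e4 deliver 0→2: 2[back,v=0,s]
e5 deliver 2→0: ·
e6 timeout(0): 0[back,v=1,s]
e7 deliver 0→2: 2[back,v=1,s]
e8 deliver 2→0: ·
e9 timeout(2): 2[prim,v=2,s]
e10 propose(0,'x'): ·
e11 deliver 0→2: ·

0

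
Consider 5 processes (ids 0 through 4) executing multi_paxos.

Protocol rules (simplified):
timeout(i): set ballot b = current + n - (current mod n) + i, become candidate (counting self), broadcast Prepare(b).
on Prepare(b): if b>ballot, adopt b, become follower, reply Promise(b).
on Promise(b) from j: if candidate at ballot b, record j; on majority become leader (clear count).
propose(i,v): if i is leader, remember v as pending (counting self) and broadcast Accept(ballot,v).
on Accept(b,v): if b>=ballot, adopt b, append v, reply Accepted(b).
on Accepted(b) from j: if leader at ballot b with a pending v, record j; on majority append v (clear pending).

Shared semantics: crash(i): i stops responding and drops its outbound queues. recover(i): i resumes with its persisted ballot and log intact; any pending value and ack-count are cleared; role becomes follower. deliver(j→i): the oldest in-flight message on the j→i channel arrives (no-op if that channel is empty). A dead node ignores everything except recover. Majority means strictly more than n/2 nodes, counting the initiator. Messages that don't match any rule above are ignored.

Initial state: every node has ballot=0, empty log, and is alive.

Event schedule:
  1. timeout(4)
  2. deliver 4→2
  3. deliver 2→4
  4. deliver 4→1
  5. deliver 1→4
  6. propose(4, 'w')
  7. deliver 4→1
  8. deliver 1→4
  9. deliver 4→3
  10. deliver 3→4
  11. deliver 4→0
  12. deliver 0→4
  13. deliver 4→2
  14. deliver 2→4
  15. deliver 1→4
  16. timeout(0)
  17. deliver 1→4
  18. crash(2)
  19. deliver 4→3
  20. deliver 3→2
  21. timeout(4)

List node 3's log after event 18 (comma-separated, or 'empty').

1. timeout(4):  <4:cand b9 ->
2. deliver 4→2:  <2:foll b9 ->
3. deliver 2→4:  nop
4. deliver 4→1:  <1:foll b9 ->
5. deliver 1→4:  <4:lead b9 ->
6. propose(4,'w'):  nop
7. deliver 4→1:  <1:foll b9 w>
8. deliver 1→4:  nop
9. deliver 4→3:  <3:foll b9 ->
10. deliver 3→4:  nop
11. deliver 4→0:  <0:foll b9 ->
12. deliver 0→4:  nop
13. deliver 4→2:  <2:foll b9 w>
14. deliver 2→4:  <4:lead b9 w>
15. deliver 1→4:  nop
16. timeout(0):  <0:cand b10 ->
17. deliver 1→4:  nop
18. crash(2):  <2:✗foll b9 w>

empty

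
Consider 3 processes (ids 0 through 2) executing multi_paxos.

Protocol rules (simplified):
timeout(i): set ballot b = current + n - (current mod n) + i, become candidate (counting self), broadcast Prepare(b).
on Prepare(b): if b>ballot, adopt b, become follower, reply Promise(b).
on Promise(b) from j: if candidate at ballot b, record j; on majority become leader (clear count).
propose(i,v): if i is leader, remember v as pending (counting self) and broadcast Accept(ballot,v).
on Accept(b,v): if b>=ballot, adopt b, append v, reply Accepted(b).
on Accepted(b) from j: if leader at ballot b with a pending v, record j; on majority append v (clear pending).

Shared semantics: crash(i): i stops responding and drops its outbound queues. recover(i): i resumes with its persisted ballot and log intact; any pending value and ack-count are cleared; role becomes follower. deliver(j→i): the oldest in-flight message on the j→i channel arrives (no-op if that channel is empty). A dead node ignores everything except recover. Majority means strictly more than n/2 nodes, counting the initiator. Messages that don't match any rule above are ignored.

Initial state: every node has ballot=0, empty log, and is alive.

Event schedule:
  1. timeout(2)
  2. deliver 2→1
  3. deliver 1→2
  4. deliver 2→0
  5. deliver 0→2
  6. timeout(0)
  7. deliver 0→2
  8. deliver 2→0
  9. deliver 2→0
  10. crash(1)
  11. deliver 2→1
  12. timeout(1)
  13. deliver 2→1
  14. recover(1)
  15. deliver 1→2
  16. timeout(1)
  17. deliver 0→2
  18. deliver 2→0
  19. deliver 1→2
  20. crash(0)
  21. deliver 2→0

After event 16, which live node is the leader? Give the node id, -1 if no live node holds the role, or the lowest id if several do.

0

step 1 timeout(2): 2={cand,b=5,log=-}
step 2 deliver 2→1: 1={foll,b=5,log=-}
step 3 deliver 1→2: 2={lead,b=5,log=-}
step 4 deliver 2→0: 0={foll,b=5,log=-}
step 5 deliver 0→2: —
step 6 timeout(0): 0={cand,b=6,log=-}
step 7 deliver 0→2: 2={foll,b=6,log=-}
step 8 deliver 2→0: 0={lead,b=6,log=-}
step 9 deliver 2→0: —
step 10 crash(1): 1={✗foll,b=5,log=-}
step 11 deliver 2→1: —
step 12 timeout(1): —
step 13 deliver 2→1: —
step 14 recover(1): 1={foll,b=5,log=-}
step 15 deliver 1→2: —
step 16 timeout(1): 1={cand,b=7,log=-}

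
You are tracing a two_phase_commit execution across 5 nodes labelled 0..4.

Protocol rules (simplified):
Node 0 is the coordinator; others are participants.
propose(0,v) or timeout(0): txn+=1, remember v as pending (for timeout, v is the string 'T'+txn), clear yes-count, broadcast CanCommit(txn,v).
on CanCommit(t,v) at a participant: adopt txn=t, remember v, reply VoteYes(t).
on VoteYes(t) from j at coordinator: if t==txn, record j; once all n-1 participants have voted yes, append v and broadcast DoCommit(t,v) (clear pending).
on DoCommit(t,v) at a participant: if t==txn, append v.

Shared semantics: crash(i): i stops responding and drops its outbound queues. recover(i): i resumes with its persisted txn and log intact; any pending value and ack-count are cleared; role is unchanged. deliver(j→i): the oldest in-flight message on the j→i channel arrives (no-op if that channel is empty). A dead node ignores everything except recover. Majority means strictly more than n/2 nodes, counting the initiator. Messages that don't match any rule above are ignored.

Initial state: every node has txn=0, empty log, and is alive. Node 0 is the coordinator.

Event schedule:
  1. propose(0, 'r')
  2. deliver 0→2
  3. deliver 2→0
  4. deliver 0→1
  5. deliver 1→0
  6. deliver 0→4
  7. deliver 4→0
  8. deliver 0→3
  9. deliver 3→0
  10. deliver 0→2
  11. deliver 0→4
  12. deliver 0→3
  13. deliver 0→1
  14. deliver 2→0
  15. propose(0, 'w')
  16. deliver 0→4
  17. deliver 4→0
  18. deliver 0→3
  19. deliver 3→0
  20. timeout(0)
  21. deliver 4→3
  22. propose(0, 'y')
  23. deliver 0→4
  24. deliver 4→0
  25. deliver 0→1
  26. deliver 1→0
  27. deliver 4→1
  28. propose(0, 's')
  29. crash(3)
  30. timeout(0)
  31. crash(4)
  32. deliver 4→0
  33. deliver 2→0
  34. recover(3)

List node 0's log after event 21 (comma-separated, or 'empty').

[1] propose(0,'r') → N0(coor t1 [-])
[2] deliver 0→2 → N2(part t1 [-])
[3] deliver 2→0 → ∅
[4] deliver 0→1 → N1(part t1 [-])
[5] deliver 1→0 → ∅
[6] deliver 0→4 → N4(part t1 [-])
[7] deliver 4→0 → ∅
[8] deliver 0→3 → N3(part t1 [-])
[9] deliver 3→0 → N0(coor t1 [r])
[10] deliver 0→2 → N2(part t1 [r])
[11] deliver 0→4 → N4(part t1 [r])
[12] deliver 0→3 → N3(part t1 [r])
[13] deliver 0→1 → N1(part t1 [r])
[14] deliver 2→0 → ∅
[15] propose(0,'w') → N0(coor t2 [r])
[16] deliver 0→4 → N4(part t2 [r])
[17] deliver 4→0 → ∅
[18] deliver 0→3 → N3(part t2 [r])
[19] deliver 3→0 → ∅
[20] timeout(0) → N0(coor t3 [r])
[21] deliver 4→3 → ∅

r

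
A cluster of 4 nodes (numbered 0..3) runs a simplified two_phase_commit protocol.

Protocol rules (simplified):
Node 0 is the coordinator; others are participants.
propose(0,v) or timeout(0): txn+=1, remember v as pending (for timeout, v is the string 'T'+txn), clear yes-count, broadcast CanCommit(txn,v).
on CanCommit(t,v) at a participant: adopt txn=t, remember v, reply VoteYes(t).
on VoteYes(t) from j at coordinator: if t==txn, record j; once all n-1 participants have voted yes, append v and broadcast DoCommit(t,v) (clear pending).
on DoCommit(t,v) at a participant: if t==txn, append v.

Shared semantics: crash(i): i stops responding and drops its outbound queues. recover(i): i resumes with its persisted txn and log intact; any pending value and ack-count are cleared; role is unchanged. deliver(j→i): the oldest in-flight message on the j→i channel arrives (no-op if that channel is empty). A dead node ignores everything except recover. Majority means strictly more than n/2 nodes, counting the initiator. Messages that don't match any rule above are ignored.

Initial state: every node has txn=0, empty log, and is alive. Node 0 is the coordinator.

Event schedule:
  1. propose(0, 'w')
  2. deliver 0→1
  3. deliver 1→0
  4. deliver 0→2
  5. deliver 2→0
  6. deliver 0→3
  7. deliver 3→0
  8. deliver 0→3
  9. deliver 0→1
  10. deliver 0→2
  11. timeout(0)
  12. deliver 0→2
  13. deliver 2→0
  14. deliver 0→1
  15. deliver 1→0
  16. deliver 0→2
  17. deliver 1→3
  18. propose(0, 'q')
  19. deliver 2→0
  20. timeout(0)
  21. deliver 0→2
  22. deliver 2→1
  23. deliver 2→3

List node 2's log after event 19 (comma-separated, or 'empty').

step 1 propose(0,'w'): 0={coor,t=1,log=-}
step 2 deliver 0→1: 1={part,t=1,log=-}
step 3 deliver 1→0: —
step 4 deliver 0→2: 2={part,t=1,log=-}
step 5 deliver 2→0: —
step 6 deliver 0→3: 3={part,t=1,log=-}
step 7 deliver 3→0: 0={coor,t=1,log=w}
step 8 deliver 0→3: 3={part,t=1,log=w}
step 9 deliver 0→1: 1={part,t=1,log=w}
step 10 deliver 0→2: 2={part,t=1,log=w}
step 11 timeout(0): 0={coor,t=2,log=w}
step 12 deliver 0→2: 2={part,t=2,log=w}
step 13 deliver 2→0: —
step 14 deliver 0→1: 1={part,t=2,log=w}
step 15 deliver 1→0: —
step 16 deliver 0→2: —
step 17 deliver 1→3: —
step 18 propose(0,'q'): 0={coor,t=3,log=w}
step 19 deliver 2→0: —

w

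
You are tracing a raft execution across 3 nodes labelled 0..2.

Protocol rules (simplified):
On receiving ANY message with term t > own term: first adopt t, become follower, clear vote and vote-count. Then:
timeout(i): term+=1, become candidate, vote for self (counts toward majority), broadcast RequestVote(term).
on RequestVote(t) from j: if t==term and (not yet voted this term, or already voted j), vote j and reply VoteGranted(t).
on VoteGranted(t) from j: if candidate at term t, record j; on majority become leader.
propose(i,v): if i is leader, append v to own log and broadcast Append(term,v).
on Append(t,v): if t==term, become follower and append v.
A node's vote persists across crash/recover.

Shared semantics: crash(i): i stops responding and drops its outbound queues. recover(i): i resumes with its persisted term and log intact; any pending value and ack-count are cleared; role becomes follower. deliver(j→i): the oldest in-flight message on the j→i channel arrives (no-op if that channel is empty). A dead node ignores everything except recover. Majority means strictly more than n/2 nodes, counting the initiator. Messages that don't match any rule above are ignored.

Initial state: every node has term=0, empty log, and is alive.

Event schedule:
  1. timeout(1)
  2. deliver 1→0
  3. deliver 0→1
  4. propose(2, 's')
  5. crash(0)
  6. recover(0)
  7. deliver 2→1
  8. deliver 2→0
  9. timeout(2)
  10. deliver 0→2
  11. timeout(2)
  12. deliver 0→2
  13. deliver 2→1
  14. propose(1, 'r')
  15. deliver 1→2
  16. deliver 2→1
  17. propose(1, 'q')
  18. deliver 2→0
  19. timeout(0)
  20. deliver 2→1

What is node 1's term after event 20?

1. timeout(1):  <1:cand t1 ->
2. deliver 1→0:  <0:foll t1 ->
3. deliver 0→1:  <1:lead t1 ->
4. propose(2,'s'):  nop
5. crash(0):  <0:✗foll t1 ->
6. recover(0):  <0:foll t1 ->
7. deliver 2→1:  nop
8. deliver 2→0:  nop
9. timeout(2):  <2:cand t1 ->
10. deliver 0→2:  nop
11. timeout(2):  <2:cand t2 ->
12. deliver 0→2:  nop
13. deliver 2→1:  nop
14. propose(1,'r'):  <1:lead t1 r>
15. deliver 1→2:  nop
16. deliver 2→1:  <1:foll t2 r>
17. propose(1,'q'):  nop
18. deliver 2→0:  nop
19. timeout(0):  <0:cand t2 ->
20. deliver 2→1:  nop

2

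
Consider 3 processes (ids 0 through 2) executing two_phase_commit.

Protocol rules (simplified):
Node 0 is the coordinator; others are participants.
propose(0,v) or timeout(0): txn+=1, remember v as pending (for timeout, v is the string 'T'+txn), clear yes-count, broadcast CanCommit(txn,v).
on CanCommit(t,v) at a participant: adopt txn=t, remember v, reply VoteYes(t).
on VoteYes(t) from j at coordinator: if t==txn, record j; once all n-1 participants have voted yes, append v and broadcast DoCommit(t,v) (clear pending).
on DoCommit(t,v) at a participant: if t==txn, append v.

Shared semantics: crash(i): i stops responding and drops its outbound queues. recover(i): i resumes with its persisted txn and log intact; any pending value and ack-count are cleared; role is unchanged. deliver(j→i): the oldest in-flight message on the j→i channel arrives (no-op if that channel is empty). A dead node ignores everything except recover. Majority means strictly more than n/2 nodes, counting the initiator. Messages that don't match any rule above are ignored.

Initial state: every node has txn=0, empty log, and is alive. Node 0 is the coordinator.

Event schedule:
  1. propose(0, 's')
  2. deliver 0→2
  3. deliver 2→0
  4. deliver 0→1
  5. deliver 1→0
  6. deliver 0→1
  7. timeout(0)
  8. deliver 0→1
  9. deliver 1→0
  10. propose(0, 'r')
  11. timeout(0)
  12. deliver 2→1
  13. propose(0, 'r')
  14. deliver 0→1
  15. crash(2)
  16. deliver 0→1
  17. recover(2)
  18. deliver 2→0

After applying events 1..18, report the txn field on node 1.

4

after 1 — propose(0,'s'): n0:coor/t1/[-]
after 2 — deliver 0→2: n2:part/t1/[-]
after 3 — deliver 2→0: ·
after 4 — deliver 0→1: n1:part/t1/[-]
after 5 — deliver 1→0: n0:coor/t1/[s]
after 6 — deliver 0→1: n1:part/t1/[s]
after 7 — timeout(0): n0:coor/t2/[s]
after 8 — deliver 0→1: n1:part/t2/[s]
after 9 — deliver 1→0: ·
after 10 — propose(0,'r'): n0:coor/t3/[s]
after 11 — timeout(0): n0:coor/t4/[s]
after 12 — deliver 2→1: ·
after 13 — propose(0,'r'): n0:coor/t5/[s]
after 14 — deliver 0→1: n1:part/t3/[s]
after 15 — crash(2): n2:✗part/t1/[-]
after 16 — deliver 0→1: n1:part/t4/[s]
after 17 — recover(2): n2:part/t1/[-]
after 18 — deliver 2→0: ·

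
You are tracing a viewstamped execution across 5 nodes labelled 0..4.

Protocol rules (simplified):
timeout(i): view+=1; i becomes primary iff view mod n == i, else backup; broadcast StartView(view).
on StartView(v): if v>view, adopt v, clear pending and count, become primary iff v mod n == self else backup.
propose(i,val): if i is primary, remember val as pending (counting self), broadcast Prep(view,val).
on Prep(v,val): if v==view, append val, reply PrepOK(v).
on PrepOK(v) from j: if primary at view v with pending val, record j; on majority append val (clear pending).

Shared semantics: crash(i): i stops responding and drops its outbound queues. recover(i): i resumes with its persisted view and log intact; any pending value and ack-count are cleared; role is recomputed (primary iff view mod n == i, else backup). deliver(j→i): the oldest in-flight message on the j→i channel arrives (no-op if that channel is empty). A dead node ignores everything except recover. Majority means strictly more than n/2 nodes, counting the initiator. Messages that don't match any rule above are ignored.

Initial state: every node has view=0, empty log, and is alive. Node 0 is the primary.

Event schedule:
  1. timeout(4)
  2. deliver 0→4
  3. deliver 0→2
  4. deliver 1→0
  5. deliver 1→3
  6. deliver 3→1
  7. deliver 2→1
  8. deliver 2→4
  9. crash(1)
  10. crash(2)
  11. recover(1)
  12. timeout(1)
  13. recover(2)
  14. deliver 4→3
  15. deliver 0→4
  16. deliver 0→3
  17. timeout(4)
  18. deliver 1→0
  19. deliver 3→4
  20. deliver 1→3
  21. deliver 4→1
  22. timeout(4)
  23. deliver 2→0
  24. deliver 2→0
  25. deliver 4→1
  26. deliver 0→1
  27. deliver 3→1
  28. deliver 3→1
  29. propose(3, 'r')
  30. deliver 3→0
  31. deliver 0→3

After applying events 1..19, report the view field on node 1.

after 1 — timeout(4): n4:back/v1/[-]
after 2 — deliver 0→4: ·
after 3 — deliver 0→2: ·
after 4 — deliver 1→0: ·
after 5 — deliver 1→3: ·
after 6 — deliver 3→1: ·
after 7 — deliver 2→1: ·
after 8 — deliver 2→4: ·
after 9 — crash(1): n1:✗back/v0/[-]
after 10 — crash(2): n2:✗back/v0/[-]
after 11 — recover(1): n1:back/v0/[-]
after 12 — timeout(1): n1:prim/v1/[-]
after 13 — recover(2): n2:back/v0/[-]
after 14 — deliver 4→3: n3:back/v1/[-]
after 15 — deliver 0→4: ·
after 16 — deliver 0→3: ·
after 17 — timeout(4): n4:back/v2/[-]
after 18 — deliver 1→0: n0:back/v1/[-]
after 19 — deliver 3→4: ·

1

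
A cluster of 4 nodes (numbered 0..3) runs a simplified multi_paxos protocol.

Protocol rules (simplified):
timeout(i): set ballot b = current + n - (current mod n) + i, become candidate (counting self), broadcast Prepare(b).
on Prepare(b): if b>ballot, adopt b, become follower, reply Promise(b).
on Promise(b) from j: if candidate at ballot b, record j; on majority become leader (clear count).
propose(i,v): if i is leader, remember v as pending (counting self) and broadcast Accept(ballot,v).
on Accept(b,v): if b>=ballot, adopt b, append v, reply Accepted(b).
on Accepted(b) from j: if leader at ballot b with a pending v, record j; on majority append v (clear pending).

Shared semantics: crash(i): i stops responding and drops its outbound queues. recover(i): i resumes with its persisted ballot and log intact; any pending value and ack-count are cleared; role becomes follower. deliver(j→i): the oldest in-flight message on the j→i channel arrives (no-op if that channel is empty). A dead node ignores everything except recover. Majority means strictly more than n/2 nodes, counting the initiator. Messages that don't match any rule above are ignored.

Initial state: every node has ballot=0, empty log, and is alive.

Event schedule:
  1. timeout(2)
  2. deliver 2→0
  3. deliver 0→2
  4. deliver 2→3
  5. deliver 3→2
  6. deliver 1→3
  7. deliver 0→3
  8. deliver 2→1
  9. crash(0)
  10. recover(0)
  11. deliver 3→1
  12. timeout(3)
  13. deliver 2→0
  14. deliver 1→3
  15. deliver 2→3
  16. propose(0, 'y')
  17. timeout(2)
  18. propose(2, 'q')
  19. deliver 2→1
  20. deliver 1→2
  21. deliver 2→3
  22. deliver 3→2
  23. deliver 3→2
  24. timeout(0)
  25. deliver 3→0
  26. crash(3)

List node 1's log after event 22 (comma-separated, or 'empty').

empty

step 1 timeout(2): 2={cand,b=6,log=-}
step 2 deliver 2→0: 0={foll,b=6,log=-}
step 3 deliver 0→2: —
step 4 deliver 2→3: 3={foll,b=6,log=-}
step 5 deliver 3→2: 2={lead,b=6,log=-}
step 6 deliver 1→3: —
step 7 deliver 0→3: —
step 8 deliver 2→1: 1={foll,b=6,log=-}
step 9 crash(0): 0={✗foll,b=6,log=-}
step 10 recover(0): 0={foll,b=6,log=-}
step 11 deliver 3→1: —
step 12 timeout(3): 3={cand,b=11,log=-}
step 13 deliver 2→0: —
step 14 deliver 1→3: —
step 15 deliver 2→3: —
step 16 propose(0,'y'): —
step 17 timeout(2): 2={cand,b=10,log=-}
step 18 propose(2,'q'): —
step 19 deliver 2→1: 1={foll,b=10,log=-}
step 20 deliver 1→2: —
step 21 deliver 2→3: —
step 22 deliver 3→2: 2={foll,b=11,log=-}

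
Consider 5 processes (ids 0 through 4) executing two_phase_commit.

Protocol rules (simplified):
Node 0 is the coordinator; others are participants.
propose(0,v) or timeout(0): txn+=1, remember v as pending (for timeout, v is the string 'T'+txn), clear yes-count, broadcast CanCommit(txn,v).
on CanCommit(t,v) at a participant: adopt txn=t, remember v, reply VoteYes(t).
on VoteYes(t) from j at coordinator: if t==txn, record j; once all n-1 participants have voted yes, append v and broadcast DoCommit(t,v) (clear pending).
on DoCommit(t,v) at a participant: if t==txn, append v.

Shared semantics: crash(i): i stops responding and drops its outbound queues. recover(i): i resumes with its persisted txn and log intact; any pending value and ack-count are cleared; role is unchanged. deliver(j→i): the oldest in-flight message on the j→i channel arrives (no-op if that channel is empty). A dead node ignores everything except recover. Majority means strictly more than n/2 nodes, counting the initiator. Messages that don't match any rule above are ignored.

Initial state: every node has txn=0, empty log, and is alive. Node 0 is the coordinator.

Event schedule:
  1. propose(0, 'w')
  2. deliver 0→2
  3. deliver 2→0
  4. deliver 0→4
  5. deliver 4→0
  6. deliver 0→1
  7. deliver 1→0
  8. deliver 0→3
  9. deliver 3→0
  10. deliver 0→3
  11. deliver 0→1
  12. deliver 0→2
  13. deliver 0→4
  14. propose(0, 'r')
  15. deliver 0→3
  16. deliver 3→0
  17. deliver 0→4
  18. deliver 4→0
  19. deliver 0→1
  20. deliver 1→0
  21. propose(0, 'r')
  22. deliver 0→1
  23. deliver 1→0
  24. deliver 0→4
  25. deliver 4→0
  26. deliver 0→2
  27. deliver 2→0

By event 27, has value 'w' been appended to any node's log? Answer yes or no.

yes

1. propose(0,'w'):  <0:coor t1 ->
2. deliver 0→2:  <2:part t1 ->
3. deliver 2→0:  nop
4. deliver 0→4:  <4:part t1 ->
5. deliver 4→0:  nop
6. deliver 0→1:  <1:part t1 ->
7. deliver 1→0:  nop
8. deliver 0→3:  <3:part t1 ->
9. deliver 3→0:  <0:coor t1 w>
10. deliver 0→3:  <3:part t1 w>
11. deliver 0→1:  <1:part t1 w>
12. deliver 0→2:  <2:part t1 w>
13. deliver 0→4:  <4:part t1 w>
14. propose(0,'r'):  <0:coor t2 w>
15. deliver 0→3:  <3:part t2 w>
16. deliver 3→0:  nop
17. deliver 0→4:  <4:part t2 w>
18. deliver 4→0:  nop
19. deliver 0→1:  <1:part t2 w>
20. deliver 1→0:  nop
21. propose(0,'r'):  <0:coor t3 w>
22. deliver 0→1:  <1:part t3 w>
23. deliver 1→0:  nop
24. deliver 0→4:  <4:part t3 w>
25. deliver 4→0:  nop
26. deliver 0→2:  <2:part t2 w>
27. deliver 2→0:  nop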